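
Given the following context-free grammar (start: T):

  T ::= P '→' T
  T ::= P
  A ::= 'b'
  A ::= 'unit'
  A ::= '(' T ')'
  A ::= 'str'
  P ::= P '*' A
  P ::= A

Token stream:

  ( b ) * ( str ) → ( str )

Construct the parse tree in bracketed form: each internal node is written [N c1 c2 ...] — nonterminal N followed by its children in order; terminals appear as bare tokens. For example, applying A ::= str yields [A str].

[T [P [P [A ( [T [P [A b]]] )]] * [A ( [T [P [A str]]] )]] → [T [P [A ( [T [P [A str]]] )]]]]

T
P → T
P * A → T
A * A → T
( T ) * A → T
( P ) * A → T
( A ) * A → T
( b ) * A → T
( b ) * ( T ) → T
( b ) * ( P ) → T
( b ) * ( A ) → T
( b ) * ( str ) → T
( b ) * ( str ) → P
( b ) * ( str ) → A
( b ) * ( str ) → ( T )
( b ) * ( str ) → ( P )
( b ) * ( str ) → ( A )
( b ) * ( str ) → ( str )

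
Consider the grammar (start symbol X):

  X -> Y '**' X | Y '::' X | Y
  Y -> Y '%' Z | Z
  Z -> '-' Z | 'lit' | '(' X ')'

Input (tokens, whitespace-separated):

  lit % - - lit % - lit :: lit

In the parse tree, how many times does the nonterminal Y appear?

4

[X [Y [Y [Y [Z lit]] % [Z - [Z - [Z lit]]]] % [Z - [Z lit]]] :: [X [Y [Z lit]]]]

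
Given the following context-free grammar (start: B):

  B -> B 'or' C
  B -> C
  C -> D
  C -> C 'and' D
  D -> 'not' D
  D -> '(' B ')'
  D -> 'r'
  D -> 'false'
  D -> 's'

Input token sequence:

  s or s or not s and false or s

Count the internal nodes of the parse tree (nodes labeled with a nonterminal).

15

[B [B [B [B [C [D s]]] or [C [D s]]] or [C [C [D not [D s]]] and [D false]]] or [C [D s]]]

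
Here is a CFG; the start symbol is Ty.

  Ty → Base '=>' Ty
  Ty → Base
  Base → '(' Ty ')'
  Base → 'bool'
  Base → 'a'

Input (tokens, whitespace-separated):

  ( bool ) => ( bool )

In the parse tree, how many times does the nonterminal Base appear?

[Ty [Base ( [Ty [Base bool]] )] => [Ty [Base ( [Ty [Base bool]] )]]]

4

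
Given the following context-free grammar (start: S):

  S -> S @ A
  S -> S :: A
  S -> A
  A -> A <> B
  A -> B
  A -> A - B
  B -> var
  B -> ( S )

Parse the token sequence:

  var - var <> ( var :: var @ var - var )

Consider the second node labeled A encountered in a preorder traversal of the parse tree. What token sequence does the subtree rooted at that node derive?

[S [A [A [A [B var]] - [B var]] <> [B ( [S [S [S [A [B var]]] :: [A [B var]]] @ [A [A [B var]] - [B var]]] )]]]

var - var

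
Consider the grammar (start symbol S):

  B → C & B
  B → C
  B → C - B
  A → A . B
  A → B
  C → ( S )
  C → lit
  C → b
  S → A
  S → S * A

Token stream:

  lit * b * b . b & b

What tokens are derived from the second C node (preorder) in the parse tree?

[S [S [S [A [B [C lit]]]] * [A [B [C b]]]] * [A [A [B [C b]]] . [B [C b] & [B [C b]]]]]

b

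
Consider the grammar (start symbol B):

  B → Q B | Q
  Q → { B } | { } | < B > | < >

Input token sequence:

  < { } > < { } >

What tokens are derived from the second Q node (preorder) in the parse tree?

[B [Q < [B [Q { }]] >] [B [Q < [B [Q { }]] >]]]

{ }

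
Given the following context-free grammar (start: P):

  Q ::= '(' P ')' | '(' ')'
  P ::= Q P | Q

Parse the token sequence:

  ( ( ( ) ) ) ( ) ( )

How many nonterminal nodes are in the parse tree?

[P [Q ( [P [Q ( [P [Q ( )]] )]] )] [P [Q ( )] [P [Q ( )]]]]

10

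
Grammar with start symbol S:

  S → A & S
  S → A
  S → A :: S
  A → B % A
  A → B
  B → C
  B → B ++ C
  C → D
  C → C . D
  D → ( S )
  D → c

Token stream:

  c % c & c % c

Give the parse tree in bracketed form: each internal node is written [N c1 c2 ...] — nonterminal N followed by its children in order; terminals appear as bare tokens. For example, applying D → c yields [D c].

S
A & S
B % A & S
C % A & S
D % A & S
c % A & S
c % B & S
c % C & S
c % D & S
c % c & S
c % c & A
c % c & B % A
c % c & C % A
c % c & D % A
c % c & c % A
c % c & c % B
c % c & c % C
c % c & c % D
c % c & c % c

[S [A [B [C [D c]]] % [A [B [C [D c]]]]] & [S [A [B [C [D c]]] % [A [B [C [D c]]]]]]]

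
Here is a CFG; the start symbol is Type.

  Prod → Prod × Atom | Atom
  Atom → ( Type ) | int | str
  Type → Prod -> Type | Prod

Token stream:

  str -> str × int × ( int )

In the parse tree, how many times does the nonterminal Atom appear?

[Type [Prod [Atom str]] -> [Type [Prod [Prod [Prod [Atom str]] × [Atom int]] × [Atom ( [Type [Prod [Atom int]]] )]]]]

5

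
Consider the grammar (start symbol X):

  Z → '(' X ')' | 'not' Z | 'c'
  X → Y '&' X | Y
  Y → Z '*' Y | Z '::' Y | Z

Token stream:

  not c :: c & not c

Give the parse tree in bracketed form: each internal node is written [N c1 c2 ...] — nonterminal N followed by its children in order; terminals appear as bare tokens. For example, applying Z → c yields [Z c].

X
Y & X
Z :: Y & X
not Z :: Y & X
not c :: Y & X
not c :: Z & X
not c :: c & X
not c :: c & Y
not c :: c & Z
not c :: c & not Z
not c :: c & not c

[X [Y [Z not [Z c]] :: [Y [Z c]]] & [X [Y [Z not [Z c]]]]]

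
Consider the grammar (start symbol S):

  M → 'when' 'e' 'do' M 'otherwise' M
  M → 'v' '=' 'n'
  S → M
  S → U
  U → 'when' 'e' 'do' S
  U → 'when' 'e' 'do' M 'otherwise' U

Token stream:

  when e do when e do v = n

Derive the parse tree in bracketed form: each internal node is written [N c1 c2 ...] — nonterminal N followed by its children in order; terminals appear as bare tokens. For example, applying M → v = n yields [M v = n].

[S [U when e do [S [U when e do [S [M v = n]]]]]]

S
U
when e do S
when e do U
when e do when e do S
when e do when e do M
when e do when e do v = n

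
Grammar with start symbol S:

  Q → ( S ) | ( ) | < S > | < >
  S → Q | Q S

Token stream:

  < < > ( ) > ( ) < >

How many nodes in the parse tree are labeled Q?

[S [Q < [S [Q < >] [S [Q ( )]]] >] [S [Q ( )] [S [Q < >]]]]

5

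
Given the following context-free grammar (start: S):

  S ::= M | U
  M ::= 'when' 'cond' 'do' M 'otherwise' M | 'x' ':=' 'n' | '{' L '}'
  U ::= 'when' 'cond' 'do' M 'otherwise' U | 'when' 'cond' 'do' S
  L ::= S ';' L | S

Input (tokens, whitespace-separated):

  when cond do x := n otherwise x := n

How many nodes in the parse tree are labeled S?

1

[S [M when cond do [M x := n] otherwise [M x := n]]]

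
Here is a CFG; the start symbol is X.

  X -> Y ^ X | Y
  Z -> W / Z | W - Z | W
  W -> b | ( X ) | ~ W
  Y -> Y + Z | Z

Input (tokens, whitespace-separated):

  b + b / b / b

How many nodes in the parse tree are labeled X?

1

[X [Y [Y [Z [W b]]] + [Z [W b] / [Z [W b] / [Z [W b]]]]]]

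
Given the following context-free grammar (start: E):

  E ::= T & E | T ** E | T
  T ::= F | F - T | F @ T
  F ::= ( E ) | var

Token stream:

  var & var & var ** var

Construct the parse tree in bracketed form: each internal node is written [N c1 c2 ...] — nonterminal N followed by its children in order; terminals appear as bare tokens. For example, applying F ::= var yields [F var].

[E [T [F var]] & [E [T [F var]] & [E [T [F var]] ** [E [T [F var]]]]]]

E
T & E
F & E
var & E
var & T & E
var & F & E
var & var & E
var & var & T ** E
var & var & F ** E
var & var & var ** E
var & var & var ** T
var & var & var ** F
var & var & var ** var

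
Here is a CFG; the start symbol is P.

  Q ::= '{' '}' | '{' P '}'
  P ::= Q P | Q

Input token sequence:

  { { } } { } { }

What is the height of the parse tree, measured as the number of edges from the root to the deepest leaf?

[P [Q { [P [Q { }]] }] [P [Q { }] [P [Q { }]]]]

4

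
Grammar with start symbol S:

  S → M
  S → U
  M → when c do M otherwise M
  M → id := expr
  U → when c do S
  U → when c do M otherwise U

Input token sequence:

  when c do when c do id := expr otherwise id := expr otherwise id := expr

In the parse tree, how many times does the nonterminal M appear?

[S [M when c do [M when c do [M id := expr] otherwise [M id := expr]] otherwise [M id := expr]]]

5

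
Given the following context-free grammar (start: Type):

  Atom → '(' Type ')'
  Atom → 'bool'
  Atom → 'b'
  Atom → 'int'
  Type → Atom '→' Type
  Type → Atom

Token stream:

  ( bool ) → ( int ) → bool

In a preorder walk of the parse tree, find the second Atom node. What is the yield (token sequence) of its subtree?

[Type [Atom ( [Type [Atom bool]] )] → [Type [Atom ( [Type [Atom int]] )] → [Type [Atom bool]]]]

bool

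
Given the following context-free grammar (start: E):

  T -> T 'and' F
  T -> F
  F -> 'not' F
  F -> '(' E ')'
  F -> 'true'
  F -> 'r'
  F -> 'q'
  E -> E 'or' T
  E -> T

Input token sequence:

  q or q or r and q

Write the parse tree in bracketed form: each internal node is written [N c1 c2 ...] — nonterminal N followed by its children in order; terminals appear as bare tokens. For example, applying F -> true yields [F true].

E
E or T
E or T or T
T or T or T
F or T or T
q or T or T
q or F or T
q or q or T
q or q or T and F
q or q or F and F
q or q or r and F
q or q or r and q

[E [E [E [T [F q]]] or [T [F q]]] or [T [T [F r]] and [F q]]]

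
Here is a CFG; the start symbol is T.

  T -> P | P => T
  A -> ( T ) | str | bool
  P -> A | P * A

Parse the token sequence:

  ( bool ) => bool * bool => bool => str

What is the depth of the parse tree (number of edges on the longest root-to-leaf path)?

6

[T [P [A ( [T [P [A bool]]] )]] => [T [P [P [A bool]] * [A bool]] => [T [P [A bool]] => [T [P [A str]]]]]]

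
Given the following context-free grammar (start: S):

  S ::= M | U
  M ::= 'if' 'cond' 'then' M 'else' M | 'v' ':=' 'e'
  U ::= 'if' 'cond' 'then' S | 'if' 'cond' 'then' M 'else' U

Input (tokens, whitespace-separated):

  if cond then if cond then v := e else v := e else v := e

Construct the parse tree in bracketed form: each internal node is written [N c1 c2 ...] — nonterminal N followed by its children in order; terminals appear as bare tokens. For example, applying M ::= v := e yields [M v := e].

S
M
if cond then M else M
if cond then if cond then M else M else M
if cond then if cond then v := e else M else M
if cond then if cond then v := e else v := e else M
if cond then if cond then v := e else v := e else v := e

[S [M if cond then [M if cond then [M v := e] else [M v := e]] else [M v := e]]]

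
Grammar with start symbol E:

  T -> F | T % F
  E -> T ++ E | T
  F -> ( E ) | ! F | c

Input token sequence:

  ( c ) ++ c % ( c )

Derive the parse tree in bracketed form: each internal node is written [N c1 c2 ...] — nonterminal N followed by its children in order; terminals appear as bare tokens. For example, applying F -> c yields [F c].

[E [T [F ( [E [T [F c]]] )]] ++ [E [T [T [F c]] % [F ( [E [T [F c]]] )]]]]

E
T ++ E
F ++ E
( E ) ++ E
( T ) ++ E
( F ) ++ E
( c ) ++ E
( c ) ++ T
( c ) ++ T % F
( c ) ++ F % F
( c ) ++ c % F
( c ) ++ c % ( E )
( c ) ++ c % ( T )
( c ) ++ c % ( F )
( c ) ++ c % ( c )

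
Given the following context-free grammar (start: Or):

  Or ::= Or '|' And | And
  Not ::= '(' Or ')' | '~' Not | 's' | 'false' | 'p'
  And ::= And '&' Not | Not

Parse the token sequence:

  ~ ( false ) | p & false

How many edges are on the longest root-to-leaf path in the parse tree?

8

[Or [Or [And [Not ~ [Not ( [Or [And [Not false]]] )]]]] | [And [And [Not p]] & [Not false]]]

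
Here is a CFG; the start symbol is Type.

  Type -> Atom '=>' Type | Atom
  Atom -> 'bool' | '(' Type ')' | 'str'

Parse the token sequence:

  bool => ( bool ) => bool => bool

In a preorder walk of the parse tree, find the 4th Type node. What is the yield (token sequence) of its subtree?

[Type [Atom bool] => [Type [Atom ( [Type [Atom bool]] )] => [Type [Atom bool] => [Type [Atom bool]]]]]

bool => bool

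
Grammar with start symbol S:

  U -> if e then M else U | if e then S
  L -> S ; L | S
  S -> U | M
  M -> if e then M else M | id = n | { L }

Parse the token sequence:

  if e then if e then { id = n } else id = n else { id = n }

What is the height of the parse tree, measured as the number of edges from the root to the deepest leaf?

[S [M if e then [M if e then [M { [L [S [M id = n]]] }] else [M id = n]] else [M { [L [S [M id = n]]] }]]]

7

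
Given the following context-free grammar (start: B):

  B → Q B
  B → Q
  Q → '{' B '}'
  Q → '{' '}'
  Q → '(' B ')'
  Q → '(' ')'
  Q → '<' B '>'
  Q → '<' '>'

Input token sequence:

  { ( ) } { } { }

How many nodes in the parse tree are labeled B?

[B [Q { [B [Q ( )]] }] [B [Q { }] [B [Q { }]]]]

4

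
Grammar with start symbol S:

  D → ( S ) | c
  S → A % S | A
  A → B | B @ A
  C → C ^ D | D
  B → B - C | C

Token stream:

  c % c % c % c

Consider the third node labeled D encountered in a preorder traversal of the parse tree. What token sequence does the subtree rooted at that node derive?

c

[S [A [B [C [D c]]]] % [S [A [B [C [D c]]]] % [S [A [B [C [D c]]]] % [S [A [B [C [D c]]]]]]]]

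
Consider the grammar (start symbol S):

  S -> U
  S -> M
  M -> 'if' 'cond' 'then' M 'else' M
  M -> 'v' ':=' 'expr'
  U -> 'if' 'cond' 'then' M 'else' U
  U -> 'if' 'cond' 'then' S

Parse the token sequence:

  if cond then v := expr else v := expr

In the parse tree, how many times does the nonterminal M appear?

3

[S [M if cond then [M v := expr] else [M v := expr]]]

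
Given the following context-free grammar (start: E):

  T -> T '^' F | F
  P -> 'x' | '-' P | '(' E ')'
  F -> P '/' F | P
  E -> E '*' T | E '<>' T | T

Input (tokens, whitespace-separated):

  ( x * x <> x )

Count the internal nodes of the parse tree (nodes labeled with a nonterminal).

[E [T [F [P ( [E [E [E [T [F [P x]]]] * [T [F [P x]]]] <> [T [F [P x]]]] )]]]]

16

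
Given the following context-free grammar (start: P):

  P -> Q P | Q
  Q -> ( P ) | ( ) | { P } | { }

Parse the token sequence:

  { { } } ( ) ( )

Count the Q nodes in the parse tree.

4

[P [Q { [P [Q { }]] }] [P [Q ( )] [P [Q ( )]]]]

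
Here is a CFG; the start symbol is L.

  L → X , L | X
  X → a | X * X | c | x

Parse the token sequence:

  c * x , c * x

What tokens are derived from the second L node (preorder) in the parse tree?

c * x

[L [X [X c] * [X x]] , [L [X [X c] * [X x]]]]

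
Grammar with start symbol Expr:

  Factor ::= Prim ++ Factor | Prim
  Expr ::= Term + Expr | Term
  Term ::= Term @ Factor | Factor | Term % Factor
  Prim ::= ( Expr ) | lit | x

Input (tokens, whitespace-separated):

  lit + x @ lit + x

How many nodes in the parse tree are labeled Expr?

3

[Expr [Term [Factor [Prim lit]]] + [Expr [Term [Term [Factor [Prim x]]] @ [Factor [Prim lit]]] + [Expr [Term [Factor [Prim x]]]]]]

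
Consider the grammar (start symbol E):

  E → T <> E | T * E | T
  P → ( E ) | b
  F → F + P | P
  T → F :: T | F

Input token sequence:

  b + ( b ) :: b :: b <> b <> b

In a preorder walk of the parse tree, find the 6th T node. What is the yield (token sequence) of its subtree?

[E [T [F [F [P b]] + [P ( [E [T [F [P b]]]] )]] :: [T [F [P b]] :: [T [F [P b]]]]] <> [E [T [F [P b]]] <> [E [T [F [P b]]]]]]

b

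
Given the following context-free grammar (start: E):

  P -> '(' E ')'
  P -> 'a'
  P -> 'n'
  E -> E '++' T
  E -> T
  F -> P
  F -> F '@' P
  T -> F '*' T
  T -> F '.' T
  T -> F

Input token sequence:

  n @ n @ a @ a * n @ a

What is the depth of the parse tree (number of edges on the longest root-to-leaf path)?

[E [T [F [F [F [F [P n]] @ [P n]] @ [P a]] @ [P a]] * [T [F [F [P n]] @ [P a]]]]]

7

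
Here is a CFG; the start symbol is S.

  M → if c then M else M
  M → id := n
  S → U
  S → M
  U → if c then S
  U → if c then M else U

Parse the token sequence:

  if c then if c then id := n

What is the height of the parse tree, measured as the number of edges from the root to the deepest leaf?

[S [U if c then [S [U if c then [S [M id := n]]]]]]

6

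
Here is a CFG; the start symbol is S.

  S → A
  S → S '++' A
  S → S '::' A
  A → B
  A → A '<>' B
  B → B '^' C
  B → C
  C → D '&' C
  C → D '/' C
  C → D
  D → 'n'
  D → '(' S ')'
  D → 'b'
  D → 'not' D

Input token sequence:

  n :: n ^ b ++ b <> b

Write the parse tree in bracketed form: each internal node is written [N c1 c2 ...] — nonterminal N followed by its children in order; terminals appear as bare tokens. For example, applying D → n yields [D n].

[S [S [S [A [B [C [D n]]]]] :: [A [B [B [C [D n]]] ^ [C [D b]]]]] ++ [A [A [B [C [D b]]]] <> [B [C [D b]]]]]

S
S ++ A
S :: A ++ A
A :: A ++ A
B :: A ++ A
C :: A ++ A
D :: A ++ A
n :: A ++ A
n :: B ++ A
n :: B ^ C ++ A
n :: C ^ C ++ A
n :: D ^ C ++ A
n :: n ^ C ++ A
n :: n ^ D ++ A
n :: n ^ b ++ A
n :: n ^ b ++ A <> B
n :: n ^ b ++ B <> B
n :: n ^ b ++ C <> B
n :: n ^ b ++ D <> B
n :: n ^ b ++ b <> B
n :: n ^ b ++ b <> C
n :: n ^ b ++ b <> D
n :: n ^ b ++ b <> b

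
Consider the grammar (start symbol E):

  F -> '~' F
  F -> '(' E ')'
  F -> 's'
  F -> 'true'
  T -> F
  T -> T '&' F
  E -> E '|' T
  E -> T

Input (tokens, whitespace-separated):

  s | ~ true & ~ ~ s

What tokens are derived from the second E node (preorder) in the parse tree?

[E [E [T [F s]]] | [T [T [F ~ [F true]]] & [F ~ [F ~ [F s]]]]]

s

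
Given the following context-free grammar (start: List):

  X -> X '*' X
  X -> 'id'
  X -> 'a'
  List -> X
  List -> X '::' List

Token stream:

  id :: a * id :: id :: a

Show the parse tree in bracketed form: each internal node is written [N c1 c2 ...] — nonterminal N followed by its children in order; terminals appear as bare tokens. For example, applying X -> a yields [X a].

[List [X id] :: [List [X [X a] * [X id]] :: [List [X id] :: [List [X a]]]]]

List
X :: List
id :: List
id :: X :: List
id :: X * X :: List
id :: a * X :: List
id :: a * id :: List
id :: a * id :: X :: List
id :: a * id :: id :: List
id :: a * id :: id :: X
id :: a * id :: id :: a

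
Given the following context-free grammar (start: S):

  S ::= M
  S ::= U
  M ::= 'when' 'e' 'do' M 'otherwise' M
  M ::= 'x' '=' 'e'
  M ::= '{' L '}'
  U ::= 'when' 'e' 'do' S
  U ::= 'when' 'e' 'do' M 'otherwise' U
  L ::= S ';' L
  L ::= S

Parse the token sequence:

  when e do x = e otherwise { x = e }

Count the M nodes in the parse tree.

4

[S [M when e do [M x = e] otherwise [M { [L [S [M x = e]]] }]]]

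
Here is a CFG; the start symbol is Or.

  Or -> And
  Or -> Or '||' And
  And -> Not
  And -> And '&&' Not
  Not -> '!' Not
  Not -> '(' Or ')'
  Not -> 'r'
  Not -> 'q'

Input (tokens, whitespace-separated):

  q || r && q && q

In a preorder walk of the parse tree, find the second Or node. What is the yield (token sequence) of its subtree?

[Or [Or [And [Not q]]] || [And [And [And [Not r]] && [Not q]] && [Not q]]]

q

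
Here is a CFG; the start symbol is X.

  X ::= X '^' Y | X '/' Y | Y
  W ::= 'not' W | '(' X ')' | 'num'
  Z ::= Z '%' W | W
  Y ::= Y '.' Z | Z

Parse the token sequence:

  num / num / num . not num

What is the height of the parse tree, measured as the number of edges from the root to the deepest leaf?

[X [X [X [Y [Z [W num]]]] / [Y [Z [W num]]]] / [Y [Y [Z [W num]]] . [Z [W not [W num]]]]]

6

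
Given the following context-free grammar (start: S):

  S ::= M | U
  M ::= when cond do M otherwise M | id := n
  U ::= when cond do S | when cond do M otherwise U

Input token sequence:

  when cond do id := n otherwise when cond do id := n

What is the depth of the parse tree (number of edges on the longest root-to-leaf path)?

5

[S [U when cond do [M id := n] otherwise [U when cond do [S [M id := n]]]]]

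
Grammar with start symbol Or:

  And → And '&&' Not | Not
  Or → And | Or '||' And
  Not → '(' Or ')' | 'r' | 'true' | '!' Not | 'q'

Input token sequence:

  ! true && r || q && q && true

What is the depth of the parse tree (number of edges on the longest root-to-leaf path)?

[Or [Or [And [And [Not ! [Not true]]] && [Not r]]] || [And [And [And [Not q]] && [Not q]] && [Not true]]]

6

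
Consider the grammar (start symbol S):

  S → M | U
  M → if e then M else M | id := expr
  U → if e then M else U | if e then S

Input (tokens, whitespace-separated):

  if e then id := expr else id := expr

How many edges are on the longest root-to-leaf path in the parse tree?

[S [M if e then [M id := expr] else [M id := expr]]]

3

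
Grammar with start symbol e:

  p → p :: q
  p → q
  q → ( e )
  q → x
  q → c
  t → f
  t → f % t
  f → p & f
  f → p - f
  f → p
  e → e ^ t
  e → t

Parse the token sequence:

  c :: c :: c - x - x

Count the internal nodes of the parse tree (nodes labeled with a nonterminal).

15

[e [t [f [p [p [p [q c]] :: [q c]] :: [q c]] - [f [p [q x]] - [f [p [q x]]]]]]]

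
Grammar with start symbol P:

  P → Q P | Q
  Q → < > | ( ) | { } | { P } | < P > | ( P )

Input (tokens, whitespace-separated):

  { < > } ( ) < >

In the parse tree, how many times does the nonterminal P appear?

4

[P [Q { [P [Q < >]] }] [P [Q ( )] [P [Q < >]]]]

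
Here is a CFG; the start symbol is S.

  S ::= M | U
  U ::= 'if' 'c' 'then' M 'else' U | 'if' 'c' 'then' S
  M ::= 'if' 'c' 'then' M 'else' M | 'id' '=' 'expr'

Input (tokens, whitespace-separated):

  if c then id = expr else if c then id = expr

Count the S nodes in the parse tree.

[S [U if c then [M id = expr] else [U if c then [S [M id = expr]]]]]

2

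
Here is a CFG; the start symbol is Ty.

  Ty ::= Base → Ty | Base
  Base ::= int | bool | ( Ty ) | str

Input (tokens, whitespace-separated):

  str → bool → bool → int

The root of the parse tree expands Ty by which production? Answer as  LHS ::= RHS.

[Ty [Base str] → [Ty [Base bool] → [Ty [Base bool] → [Ty [Base int]]]]]

Ty ::= Base → Ty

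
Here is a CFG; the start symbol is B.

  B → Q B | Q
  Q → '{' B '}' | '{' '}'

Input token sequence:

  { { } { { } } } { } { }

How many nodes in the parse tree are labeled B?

[B [Q { [B [Q { }] [B [Q { [B [Q { }]] }]]] }] [B [Q { }] [B [Q { }]]]]

6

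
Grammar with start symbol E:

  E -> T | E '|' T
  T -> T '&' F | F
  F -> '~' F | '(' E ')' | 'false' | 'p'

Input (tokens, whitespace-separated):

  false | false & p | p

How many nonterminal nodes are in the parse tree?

[E [E [E [T [F false]]] | [T [T [F false]] & [F p]]] | [T [F p]]]

11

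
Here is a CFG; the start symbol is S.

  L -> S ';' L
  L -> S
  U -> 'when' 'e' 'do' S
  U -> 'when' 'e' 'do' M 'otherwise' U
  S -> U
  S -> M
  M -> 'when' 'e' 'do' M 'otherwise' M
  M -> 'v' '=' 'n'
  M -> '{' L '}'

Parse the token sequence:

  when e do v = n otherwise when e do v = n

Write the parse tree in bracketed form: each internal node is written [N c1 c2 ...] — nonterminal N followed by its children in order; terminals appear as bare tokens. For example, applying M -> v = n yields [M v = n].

S
U
when e do M otherwise U
when e do v = n otherwise U
when e do v = n otherwise when e do S
when e do v = n otherwise when e do M
when e do v = n otherwise when e do v = n

[S [U when e do [M v = n] otherwise [U when e do [S [M v = n]]]]]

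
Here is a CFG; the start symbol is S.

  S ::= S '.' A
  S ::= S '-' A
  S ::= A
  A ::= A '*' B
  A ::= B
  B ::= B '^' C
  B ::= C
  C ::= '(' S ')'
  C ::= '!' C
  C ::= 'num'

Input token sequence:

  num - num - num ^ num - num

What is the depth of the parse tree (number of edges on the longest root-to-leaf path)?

[S [S [S [S [A [B [C num]]]] - [A [B [C num]]]] - [A [B [B [C num]] ^ [C num]]]] - [A [B [C num]]]]

7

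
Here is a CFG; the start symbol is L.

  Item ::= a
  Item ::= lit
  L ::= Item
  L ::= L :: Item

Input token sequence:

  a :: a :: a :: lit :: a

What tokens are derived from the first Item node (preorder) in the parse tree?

a

[L [L [L [L [L [Item a]] :: [Item a]] :: [Item a]] :: [Item lit]] :: [Item a]]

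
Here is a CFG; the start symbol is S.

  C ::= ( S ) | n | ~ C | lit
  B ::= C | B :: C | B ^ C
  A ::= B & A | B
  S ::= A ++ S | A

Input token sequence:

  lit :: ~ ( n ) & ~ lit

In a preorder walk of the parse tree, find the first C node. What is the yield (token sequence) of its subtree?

lit

[S [A [B [B [C lit]] :: [C ~ [C ( [S [A [B [C n]]]] )]]] & [A [B [C ~ [C lit]]]]]]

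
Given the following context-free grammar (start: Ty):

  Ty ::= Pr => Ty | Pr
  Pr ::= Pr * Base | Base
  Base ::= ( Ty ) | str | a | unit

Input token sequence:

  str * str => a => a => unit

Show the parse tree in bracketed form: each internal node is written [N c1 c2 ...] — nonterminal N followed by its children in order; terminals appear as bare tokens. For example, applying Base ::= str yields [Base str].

Ty
Pr => Ty
Pr * Base => Ty
Base * Base => Ty
str * Base => Ty
str * str => Ty
str * str => Pr => Ty
str * str => Base => Ty
str * str => a => Ty
str * str => a => Pr => Ty
str * str => a => Base => Ty
str * str => a => a => Ty
str * str => a => a => Pr
str * str => a => a => Base
str * str => a => a => unit

[Ty [Pr [Pr [Base str]] * [Base str]] => [Ty [Pr [Base a]] => [Ty [Pr [Base a]] => [Ty [Pr [Base unit]]]]]]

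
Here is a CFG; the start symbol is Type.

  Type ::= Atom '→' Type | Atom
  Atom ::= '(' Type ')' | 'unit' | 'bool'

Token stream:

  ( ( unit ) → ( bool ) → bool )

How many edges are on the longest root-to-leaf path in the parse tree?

[Type [Atom ( [Type [Atom ( [Type [Atom unit]] )] → [Type [Atom ( [Type [Atom bool]] )] → [Type [Atom bool]]]] )]]

7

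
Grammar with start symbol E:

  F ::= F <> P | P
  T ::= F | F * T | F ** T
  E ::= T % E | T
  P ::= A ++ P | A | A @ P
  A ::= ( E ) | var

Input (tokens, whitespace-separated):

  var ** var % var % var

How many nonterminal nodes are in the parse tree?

19

[E [T [F [P [A var]]] ** [T [F [P [A var]]]]] % [E [T [F [P [A var]]]] % [E [T [F [P [A var]]]]]]]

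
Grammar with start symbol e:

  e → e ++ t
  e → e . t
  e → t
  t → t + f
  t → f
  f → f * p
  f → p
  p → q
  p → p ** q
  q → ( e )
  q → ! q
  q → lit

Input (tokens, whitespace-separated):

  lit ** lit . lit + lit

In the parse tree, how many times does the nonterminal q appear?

4

[e [e [t [f [p [p [q lit]] ** [q lit]]]]] . [t [t [f [p [q lit]]]] + [f [p [q lit]]]]]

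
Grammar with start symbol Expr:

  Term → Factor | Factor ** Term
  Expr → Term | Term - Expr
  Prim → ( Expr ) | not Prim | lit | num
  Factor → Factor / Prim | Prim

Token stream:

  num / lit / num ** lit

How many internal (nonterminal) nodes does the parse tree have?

[Expr [Term [Factor [Factor [Factor [Prim num]] / [Prim lit]] / [Prim num]] ** [Term [Factor [Prim lit]]]]]

11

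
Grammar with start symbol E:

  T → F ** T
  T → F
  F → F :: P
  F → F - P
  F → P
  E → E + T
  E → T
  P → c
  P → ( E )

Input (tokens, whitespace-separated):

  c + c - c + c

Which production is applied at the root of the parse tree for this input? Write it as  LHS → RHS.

E → E + T

[E [E [E [T [F [P c]]]] + [T [F [F [P c]] - [P c]]]] + [T [F [P c]]]]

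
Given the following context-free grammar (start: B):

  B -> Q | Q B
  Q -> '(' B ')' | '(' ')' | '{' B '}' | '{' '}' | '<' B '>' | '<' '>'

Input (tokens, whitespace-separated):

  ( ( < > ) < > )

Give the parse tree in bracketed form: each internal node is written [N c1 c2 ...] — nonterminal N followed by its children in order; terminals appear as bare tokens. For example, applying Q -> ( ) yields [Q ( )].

B
Q
( B )
( Q B )
( ( B ) B )
( ( Q ) B )
( ( < > ) B )
( ( < > ) Q )
( ( < > ) < > )

[B [Q ( [B [Q ( [B [Q < >]] )] [B [Q < >]]] )]]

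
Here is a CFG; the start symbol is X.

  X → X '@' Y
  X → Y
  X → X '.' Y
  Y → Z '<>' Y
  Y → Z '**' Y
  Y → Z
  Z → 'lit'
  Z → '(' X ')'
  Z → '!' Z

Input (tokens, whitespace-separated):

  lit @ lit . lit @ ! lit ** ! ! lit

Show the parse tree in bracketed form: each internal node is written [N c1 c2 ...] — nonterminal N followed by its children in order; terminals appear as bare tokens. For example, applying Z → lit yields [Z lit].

[X [X [X [X [Y [Z lit]]] @ [Y [Z lit]]] . [Y [Z lit]]] @ [Y [Z ! [Z lit]] ** [Y [Z ! [Z ! [Z lit]]]]]]

X
X @ Y
X . Y @ Y
X @ Y . Y @ Y
Y @ Y . Y @ Y
Z @ Y . Y @ Y
lit @ Y . Y @ Y
lit @ Z . Y @ Y
lit @ lit . Y @ Y
lit @ lit . Z @ Y
lit @ lit . lit @ Y
lit @ lit . lit @ Z ** Y
lit @ lit . lit @ ! Z ** Y
lit @ lit . lit @ ! lit ** Y
lit @ lit . lit @ ! lit ** Z
lit @ lit . lit @ ! lit ** ! Z
lit @ lit . lit @ ! lit ** ! ! Z
lit @ lit . lit @ ! lit ** ! ! lit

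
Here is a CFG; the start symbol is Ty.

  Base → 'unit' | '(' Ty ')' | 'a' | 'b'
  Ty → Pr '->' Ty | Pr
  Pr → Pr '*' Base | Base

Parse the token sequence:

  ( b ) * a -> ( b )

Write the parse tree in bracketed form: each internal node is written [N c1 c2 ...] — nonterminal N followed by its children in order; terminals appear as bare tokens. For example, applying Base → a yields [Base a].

[Ty [Pr [Pr [Base ( [Ty [Pr [Base b]]] )]] * [Base a]] -> [Ty [Pr [Base ( [Ty [Pr [Base b]]] )]]]]

Ty
Pr -> Ty
Pr * Base -> Ty
Base * Base -> Ty
( Ty ) * Base -> Ty
( Pr ) * Base -> Ty
( Base ) * Base -> Ty
( b ) * Base -> Ty
( b ) * a -> Ty
( b ) * a -> Pr
( b ) * a -> Base
( b ) * a -> ( Ty )
( b ) * a -> ( Pr )
( b ) * a -> ( Base )
( b ) * a -> ( b )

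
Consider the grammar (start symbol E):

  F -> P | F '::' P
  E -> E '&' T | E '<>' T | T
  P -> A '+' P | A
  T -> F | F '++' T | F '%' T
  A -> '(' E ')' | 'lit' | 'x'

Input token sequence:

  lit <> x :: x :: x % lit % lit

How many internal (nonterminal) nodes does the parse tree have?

24

[E [E [T [F [P [A lit]]]]] <> [T [F [F [F [P [A x]]] :: [P [A x]]] :: [P [A x]]] % [T [F [P [A lit]]] % [T [F [P [A lit]]]]]]]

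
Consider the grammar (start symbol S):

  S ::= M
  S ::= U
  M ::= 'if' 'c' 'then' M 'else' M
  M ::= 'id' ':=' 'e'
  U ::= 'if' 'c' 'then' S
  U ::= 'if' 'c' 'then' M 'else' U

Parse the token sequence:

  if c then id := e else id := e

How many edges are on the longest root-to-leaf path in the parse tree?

3

[S [M if c then [M id := e] else [M id := e]]]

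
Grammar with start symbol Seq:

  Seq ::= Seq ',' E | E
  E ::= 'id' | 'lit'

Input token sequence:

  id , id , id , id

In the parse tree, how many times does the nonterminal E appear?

4

[Seq [Seq [Seq [Seq [E id]] , [E id]] , [E id]] , [E id]]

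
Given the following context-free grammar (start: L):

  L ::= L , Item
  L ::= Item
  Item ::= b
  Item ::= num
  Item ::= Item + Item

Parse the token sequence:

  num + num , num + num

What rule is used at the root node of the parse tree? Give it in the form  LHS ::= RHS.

[L [L [Item [Item num] + [Item num]]] , [Item [Item num] + [Item num]]]

L ::= L , Item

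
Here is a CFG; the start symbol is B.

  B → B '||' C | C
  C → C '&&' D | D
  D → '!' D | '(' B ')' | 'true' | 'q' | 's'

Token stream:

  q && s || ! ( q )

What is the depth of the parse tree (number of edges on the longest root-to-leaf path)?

[B [B [C [C [D q]] && [D s]]] || [C [D ! [D ( [B [C [D q]]] )]]]]

7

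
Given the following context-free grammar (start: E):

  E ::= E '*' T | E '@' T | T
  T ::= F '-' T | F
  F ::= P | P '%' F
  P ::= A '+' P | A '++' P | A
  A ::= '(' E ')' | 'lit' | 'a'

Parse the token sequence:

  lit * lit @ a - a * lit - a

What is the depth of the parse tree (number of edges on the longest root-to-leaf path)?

[E [E [E [E [T [F [P [A lit]]]]] * [T [F [P [A lit]]]]] @ [T [F [P [A a]]] - [T [F [P [A a]]]]]] * [T [F [P [A lit]]] - [T [F [P [A a]]]]]]

8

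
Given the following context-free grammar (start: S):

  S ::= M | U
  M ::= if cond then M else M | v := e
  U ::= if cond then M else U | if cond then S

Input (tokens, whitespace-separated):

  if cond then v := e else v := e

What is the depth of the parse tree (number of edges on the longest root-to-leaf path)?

3

[S [M if cond then [M v := e] else [M v := e]]]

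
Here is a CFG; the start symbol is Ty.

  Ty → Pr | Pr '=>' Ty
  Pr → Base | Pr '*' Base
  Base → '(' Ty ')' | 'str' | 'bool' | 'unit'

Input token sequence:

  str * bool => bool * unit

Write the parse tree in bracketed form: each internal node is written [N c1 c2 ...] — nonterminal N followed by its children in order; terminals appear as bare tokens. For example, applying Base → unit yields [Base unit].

Ty
Pr => Ty
Pr * Base => Ty
Base * Base => Ty
str * Base => Ty
str * bool => Ty
str * bool => Pr
str * bool => Pr * Base
str * bool => Base * Base
str * bool => bool * Base
str * bool => bool * unit

[Ty [Pr [Pr [Base str]] * [Base bool]] => [Ty [Pr [Pr [Base bool]] * [Base unit]]]]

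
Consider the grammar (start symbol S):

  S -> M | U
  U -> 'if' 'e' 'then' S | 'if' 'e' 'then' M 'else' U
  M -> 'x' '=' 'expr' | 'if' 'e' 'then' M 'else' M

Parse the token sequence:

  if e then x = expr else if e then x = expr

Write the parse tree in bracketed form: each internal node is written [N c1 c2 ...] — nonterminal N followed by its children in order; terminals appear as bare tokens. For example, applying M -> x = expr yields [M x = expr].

[S [U if e then [M x = expr] else [U if e then [S [M x = expr]]]]]

S
U
if e then M else U
if e then x = expr else U
if e then x = expr else if e then S
if e then x = expr else if e then M
if e then x = expr else if e then x = expr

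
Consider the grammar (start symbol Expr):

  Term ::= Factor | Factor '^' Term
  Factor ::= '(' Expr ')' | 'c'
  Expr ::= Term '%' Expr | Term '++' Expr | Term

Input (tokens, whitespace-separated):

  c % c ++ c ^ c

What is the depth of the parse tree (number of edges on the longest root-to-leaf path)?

6

[Expr [Term [Factor c]] % [Expr [Term [Factor c]] ++ [Expr [Term [Factor c] ^ [Term [Factor c]]]]]]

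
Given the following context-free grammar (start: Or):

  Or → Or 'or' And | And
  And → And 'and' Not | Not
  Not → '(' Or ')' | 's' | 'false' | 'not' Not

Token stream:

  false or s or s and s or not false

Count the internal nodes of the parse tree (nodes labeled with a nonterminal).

15

[Or [Or [Or [Or [And [Not false]]] or [And [Not s]]] or [And [And [Not s]] and [Not s]]] or [And [Not not [Not false]]]]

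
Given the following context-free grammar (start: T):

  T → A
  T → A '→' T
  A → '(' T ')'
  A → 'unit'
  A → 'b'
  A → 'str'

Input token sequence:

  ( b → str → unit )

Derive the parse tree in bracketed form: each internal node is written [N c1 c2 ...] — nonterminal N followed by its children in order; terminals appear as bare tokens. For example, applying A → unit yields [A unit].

[T [A ( [T [A b] → [T [A str] → [T [A unit]]]] )]]

T
A
( T )
( A → T )
( b → T )
( b → A → T )
( b → str → T )
( b → str → A )
( b → str → unit )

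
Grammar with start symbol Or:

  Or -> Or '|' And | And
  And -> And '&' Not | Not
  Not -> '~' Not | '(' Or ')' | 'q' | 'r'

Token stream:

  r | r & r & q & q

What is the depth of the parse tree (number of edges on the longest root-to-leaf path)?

6

[Or [Or [And [Not r]]] | [And [And [And [And [Not r]] & [Not r]] & [Not q]] & [Not q]]]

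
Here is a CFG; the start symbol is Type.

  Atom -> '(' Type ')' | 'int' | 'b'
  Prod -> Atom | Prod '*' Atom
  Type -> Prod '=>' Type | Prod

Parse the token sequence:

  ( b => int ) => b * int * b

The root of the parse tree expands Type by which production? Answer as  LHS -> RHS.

[Type [Prod [Atom ( [Type [Prod [Atom b]] => [Type [Prod [Atom int]]]] )]] => [Type [Prod [Prod [Prod [Atom b]] * [Atom int]] * [Atom b]]]]

Type -> Prod '=>' Type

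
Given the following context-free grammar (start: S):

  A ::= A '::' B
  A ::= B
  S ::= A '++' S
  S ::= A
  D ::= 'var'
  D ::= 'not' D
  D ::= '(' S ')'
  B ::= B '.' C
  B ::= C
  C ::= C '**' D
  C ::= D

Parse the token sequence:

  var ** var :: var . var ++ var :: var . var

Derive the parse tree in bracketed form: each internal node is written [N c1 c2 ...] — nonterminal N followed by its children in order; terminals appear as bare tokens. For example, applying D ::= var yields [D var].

[S [A [A [B [C [C [D var]] ** [D var]]]] :: [B [B [C [D var]]] . [C [D var]]]] ++ [S [A [A [B [C [D var]]]] :: [B [B [C [D var]]] . [C [D var]]]]]]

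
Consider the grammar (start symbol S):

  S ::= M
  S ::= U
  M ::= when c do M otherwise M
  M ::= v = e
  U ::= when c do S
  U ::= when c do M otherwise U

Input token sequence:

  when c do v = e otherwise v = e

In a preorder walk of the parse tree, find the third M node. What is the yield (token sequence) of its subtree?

v = e

[S [M when c do [M v = e] otherwise [M v = e]]]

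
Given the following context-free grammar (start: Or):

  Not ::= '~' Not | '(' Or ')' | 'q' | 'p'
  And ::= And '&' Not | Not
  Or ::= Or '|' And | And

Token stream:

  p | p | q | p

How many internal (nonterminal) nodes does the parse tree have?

[Or [Or [Or [Or [And [Not p]]] | [And [Not p]]] | [And [Not q]]] | [And [Not p]]]

12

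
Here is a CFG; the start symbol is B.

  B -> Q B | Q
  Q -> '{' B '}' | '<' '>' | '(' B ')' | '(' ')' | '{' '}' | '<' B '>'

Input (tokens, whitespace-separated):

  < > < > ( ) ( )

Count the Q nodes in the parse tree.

[B [Q < >] [B [Q < >] [B [Q ( )] [B [Q ( )]]]]]

4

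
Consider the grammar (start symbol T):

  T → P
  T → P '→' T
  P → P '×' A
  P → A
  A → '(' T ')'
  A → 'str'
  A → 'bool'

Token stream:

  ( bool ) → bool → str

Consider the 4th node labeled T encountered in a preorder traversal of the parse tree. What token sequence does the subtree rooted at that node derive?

str

[T [P [A ( [T [P [A bool]]] )]] → [T [P [A bool]] → [T [P [A str]]]]]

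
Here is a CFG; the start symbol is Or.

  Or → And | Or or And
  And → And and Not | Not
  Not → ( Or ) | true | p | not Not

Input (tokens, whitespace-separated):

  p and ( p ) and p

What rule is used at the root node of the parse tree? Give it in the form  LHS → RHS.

Or → And

[Or [And [And [And [Not p]] and [Not ( [Or [And [Not p]]] )]] and [Not p]]]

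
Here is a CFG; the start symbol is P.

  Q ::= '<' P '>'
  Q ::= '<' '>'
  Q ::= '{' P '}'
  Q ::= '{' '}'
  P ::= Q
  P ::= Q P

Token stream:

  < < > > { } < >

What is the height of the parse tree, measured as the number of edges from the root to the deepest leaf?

[P [Q < [P [Q < >]] >] [P [Q { }] [P [Q < >]]]]

4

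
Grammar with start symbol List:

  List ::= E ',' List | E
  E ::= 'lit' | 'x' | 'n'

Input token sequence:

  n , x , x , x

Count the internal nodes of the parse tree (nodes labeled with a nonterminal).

8

[List [E n] , [List [E x] , [List [E x] , [List [E x]]]]]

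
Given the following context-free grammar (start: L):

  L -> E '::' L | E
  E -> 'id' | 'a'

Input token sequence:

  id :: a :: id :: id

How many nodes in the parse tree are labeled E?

[L [E id] :: [L [E a] :: [L [E id] :: [L [E id]]]]]

4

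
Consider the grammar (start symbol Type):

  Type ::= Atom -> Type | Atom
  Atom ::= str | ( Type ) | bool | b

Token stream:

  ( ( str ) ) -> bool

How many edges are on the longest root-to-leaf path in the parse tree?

[Type [Atom ( [Type [Atom ( [Type [Atom str]] )]] )] -> [Type [Atom bool]]]

6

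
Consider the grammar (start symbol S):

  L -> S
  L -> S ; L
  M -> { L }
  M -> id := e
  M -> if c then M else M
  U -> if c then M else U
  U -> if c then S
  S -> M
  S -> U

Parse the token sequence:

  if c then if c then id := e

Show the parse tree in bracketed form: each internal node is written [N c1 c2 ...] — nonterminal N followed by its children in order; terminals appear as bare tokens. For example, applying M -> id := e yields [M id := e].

[S [U if c then [S [U if c then [S [M id := e]]]]]]

S
U
if c then S
if c then U
if c then if c then S
if c then if c then M
if c then if c then id := e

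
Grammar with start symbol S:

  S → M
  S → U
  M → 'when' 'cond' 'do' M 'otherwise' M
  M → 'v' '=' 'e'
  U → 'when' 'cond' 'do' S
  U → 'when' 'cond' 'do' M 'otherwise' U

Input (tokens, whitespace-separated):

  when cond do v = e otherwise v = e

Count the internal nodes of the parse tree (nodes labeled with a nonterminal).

4

[S [M when cond do [M v = e] otherwise [M v = e]]]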